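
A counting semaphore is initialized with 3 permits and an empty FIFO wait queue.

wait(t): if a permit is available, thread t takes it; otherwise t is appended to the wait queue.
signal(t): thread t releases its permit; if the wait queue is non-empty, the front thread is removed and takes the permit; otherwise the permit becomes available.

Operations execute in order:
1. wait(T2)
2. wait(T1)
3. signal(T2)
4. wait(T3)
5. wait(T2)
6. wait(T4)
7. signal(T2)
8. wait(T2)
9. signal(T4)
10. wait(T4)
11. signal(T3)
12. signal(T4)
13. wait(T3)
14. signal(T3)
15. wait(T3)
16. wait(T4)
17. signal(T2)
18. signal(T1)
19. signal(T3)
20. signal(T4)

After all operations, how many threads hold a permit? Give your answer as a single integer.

Step 1: wait(T2) -> count=2 queue=[] holders={T2}
Step 2: wait(T1) -> count=1 queue=[] holders={T1,T2}
Step 3: signal(T2) -> count=2 queue=[] holders={T1}
Step 4: wait(T3) -> count=1 queue=[] holders={T1,T3}
Step 5: wait(T2) -> count=0 queue=[] holders={T1,T2,T3}
Step 6: wait(T4) -> count=0 queue=[T4] holders={T1,T2,T3}
Step 7: signal(T2) -> count=0 queue=[] holders={T1,T3,T4}
Step 8: wait(T2) -> count=0 queue=[T2] holders={T1,T3,T4}
Step 9: signal(T4) -> count=0 queue=[] holders={T1,T2,T3}
Step 10: wait(T4) -> count=0 queue=[T4] holders={T1,T2,T3}
Step 11: signal(T3) -> count=0 queue=[] holders={T1,T2,T4}
Step 12: signal(T4) -> count=1 queue=[] holders={T1,T2}
Step 13: wait(T3) -> count=0 queue=[] holders={T1,T2,T3}
Step 14: signal(T3) -> count=1 queue=[] holders={T1,T2}
Step 15: wait(T3) -> count=0 queue=[] holders={T1,T2,T3}
Step 16: wait(T4) -> count=0 queue=[T4] holders={T1,T2,T3}
Step 17: signal(T2) -> count=0 queue=[] holders={T1,T3,T4}
Step 18: signal(T1) -> count=1 queue=[] holders={T3,T4}
Step 19: signal(T3) -> count=2 queue=[] holders={T4}
Step 20: signal(T4) -> count=3 queue=[] holders={none}
Final holders: {none} -> 0 thread(s)

Answer: 0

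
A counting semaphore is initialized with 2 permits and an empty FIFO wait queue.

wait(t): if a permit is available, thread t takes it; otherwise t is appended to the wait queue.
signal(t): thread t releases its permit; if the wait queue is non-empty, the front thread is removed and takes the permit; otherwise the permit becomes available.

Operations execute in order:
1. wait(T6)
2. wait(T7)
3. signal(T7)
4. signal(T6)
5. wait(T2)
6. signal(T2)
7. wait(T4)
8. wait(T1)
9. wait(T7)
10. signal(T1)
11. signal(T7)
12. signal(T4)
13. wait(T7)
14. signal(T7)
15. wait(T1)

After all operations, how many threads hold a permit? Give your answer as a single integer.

Step 1: wait(T6) -> count=1 queue=[] holders={T6}
Step 2: wait(T7) -> count=0 queue=[] holders={T6,T7}
Step 3: signal(T7) -> count=1 queue=[] holders={T6}
Step 4: signal(T6) -> count=2 queue=[] holders={none}
Step 5: wait(T2) -> count=1 queue=[] holders={T2}
Step 6: signal(T2) -> count=2 queue=[] holders={none}
Step 7: wait(T4) -> count=1 queue=[] holders={T4}
Step 8: wait(T1) -> count=0 queue=[] holders={T1,T4}
Step 9: wait(T7) -> count=0 queue=[T7] holders={T1,T4}
Step 10: signal(T1) -> count=0 queue=[] holders={T4,T7}
Step 11: signal(T7) -> count=1 queue=[] holders={T4}
Step 12: signal(T4) -> count=2 queue=[] holders={none}
Step 13: wait(T7) -> count=1 queue=[] holders={T7}
Step 14: signal(T7) -> count=2 queue=[] holders={none}
Step 15: wait(T1) -> count=1 queue=[] holders={T1}
Final holders: {T1} -> 1 thread(s)

Answer: 1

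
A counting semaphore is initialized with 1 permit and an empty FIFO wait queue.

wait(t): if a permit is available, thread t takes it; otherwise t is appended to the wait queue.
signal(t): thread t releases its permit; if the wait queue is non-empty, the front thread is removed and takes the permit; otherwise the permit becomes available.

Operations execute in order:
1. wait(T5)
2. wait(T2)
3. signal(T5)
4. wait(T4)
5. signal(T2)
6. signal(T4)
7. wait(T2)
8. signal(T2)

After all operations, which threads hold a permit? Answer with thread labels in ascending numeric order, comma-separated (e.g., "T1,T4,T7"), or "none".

Step 1: wait(T5) -> count=0 queue=[] holders={T5}
Step 2: wait(T2) -> count=0 queue=[T2] holders={T5}
Step 3: signal(T5) -> count=0 queue=[] holders={T2}
Step 4: wait(T4) -> count=0 queue=[T4] holders={T2}
Step 5: signal(T2) -> count=0 queue=[] holders={T4}
Step 6: signal(T4) -> count=1 queue=[] holders={none}
Step 7: wait(T2) -> count=0 queue=[] holders={T2}
Step 8: signal(T2) -> count=1 queue=[] holders={none}
Final holders: none

Answer: none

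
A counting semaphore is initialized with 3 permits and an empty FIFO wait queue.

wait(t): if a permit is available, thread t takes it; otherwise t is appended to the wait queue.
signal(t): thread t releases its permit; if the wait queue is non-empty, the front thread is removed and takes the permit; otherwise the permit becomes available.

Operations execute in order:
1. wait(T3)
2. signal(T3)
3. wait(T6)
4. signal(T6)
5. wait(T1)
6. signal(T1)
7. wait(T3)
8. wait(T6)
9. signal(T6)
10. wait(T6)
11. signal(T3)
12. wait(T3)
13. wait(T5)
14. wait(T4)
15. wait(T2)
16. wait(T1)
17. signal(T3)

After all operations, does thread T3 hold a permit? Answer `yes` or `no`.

Answer: no

Derivation:
Step 1: wait(T3) -> count=2 queue=[] holders={T3}
Step 2: signal(T3) -> count=3 queue=[] holders={none}
Step 3: wait(T6) -> count=2 queue=[] holders={T6}
Step 4: signal(T6) -> count=3 queue=[] holders={none}
Step 5: wait(T1) -> count=2 queue=[] holders={T1}
Step 6: signal(T1) -> count=3 queue=[] holders={none}
Step 7: wait(T3) -> count=2 queue=[] holders={T3}
Step 8: wait(T6) -> count=1 queue=[] holders={T3,T6}
Step 9: signal(T6) -> count=2 queue=[] holders={T3}
Step 10: wait(T6) -> count=1 queue=[] holders={T3,T6}
Step 11: signal(T3) -> count=2 queue=[] holders={T6}
Step 12: wait(T3) -> count=1 queue=[] holders={T3,T6}
Step 13: wait(T5) -> count=0 queue=[] holders={T3,T5,T6}
Step 14: wait(T4) -> count=0 queue=[T4] holders={T3,T5,T6}
Step 15: wait(T2) -> count=0 queue=[T4,T2] holders={T3,T5,T6}
Step 16: wait(T1) -> count=0 queue=[T4,T2,T1] holders={T3,T5,T6}
Step 17: signal(T3) -> count=0 queue=[T2,T1] holders={T4,T5,T6}
Final holders: {T4,T5,T6} -> T3 not in holders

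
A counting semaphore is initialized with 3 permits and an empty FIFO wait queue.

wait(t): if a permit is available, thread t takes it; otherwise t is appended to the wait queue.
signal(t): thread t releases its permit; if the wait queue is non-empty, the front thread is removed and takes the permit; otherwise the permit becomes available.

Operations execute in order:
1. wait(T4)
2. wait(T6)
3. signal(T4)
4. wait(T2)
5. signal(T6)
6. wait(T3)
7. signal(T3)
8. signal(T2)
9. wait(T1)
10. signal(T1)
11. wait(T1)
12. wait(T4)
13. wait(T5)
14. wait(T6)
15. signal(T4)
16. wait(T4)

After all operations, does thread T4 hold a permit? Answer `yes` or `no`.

Step 1: wait(T4) -> count=2 queue=[] holders={T4}
Step 2: wait(T6) -> count=1 queue=[] holders={T4,T6}
Step 3: signal(T4) -> count=2 queue=[] holders={T6}
Step 4: wait(T2) -> count=1 queue=[] holders={T2,T6}
Step 5: signal(T6) -> count=2 queue=[] holders={T2}
Step 6: wait(T3) -> count=1 queue=[] holders={T2,T3}
Step 7: signal(T3) -> count=2 queue=[] holders={T2}
Step 8: signal(T2) -> count=3 queue=[] holders={none}
Step 9: wait(T1) -> count=2 queue=[] holders={T1}
Step 10: signal(T1) -> count=3 queue=[] holders={none}
Step 11: wait(T1) -> count=2 queue=[] holders={T1}
Step 12: wait(T4) -> count=1 queue=[] holders={T1,T4}
Step 13: wait(T5) -> count=0 queue=[] holders={T1,T4,T5}
Step 14: wait(T6) -> count=0 queue=[T6] holders={T1,T4,T5}
Step 15: signal(T4) -> count=0 queue=[] holders={T1,T5,T6}
Step 16: wait(T4) -> count=0 queue=[T4] holders={T1,T5,T6}
Final holders: {T1,T5,T6} -> T4 not in holders

Answer: no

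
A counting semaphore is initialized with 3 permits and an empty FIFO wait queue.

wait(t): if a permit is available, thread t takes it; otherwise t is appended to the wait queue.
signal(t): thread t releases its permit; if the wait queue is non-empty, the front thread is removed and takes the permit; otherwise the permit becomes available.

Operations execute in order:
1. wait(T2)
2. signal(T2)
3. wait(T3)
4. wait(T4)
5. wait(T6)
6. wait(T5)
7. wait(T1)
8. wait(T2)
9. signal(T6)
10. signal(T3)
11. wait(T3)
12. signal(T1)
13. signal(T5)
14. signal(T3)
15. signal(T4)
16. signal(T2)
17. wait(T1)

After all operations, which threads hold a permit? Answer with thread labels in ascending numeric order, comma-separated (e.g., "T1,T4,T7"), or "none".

Step 1: wait(T2) -> count=2 queue=[] holders={T2}
Step 2: signal(T2) -> count=3 queue=[] holders={none}
Step 3: wait(T3) -> count=2 queue=[] holders={T3}
Step 4: wait(T4) -> count=1 queue=[] holders={T3,T4}
Step 5: wait(T6) -> count=0 queue=[] holders={T3,T4,T6}
Step 6: wait(T5) -> count=0 queue=[T5] holders={T3,T4,T6}
Step 7: wait(T1) -> count=0 queue=[T5,T1] holders={T3,T4,T6}
Step 8: wait(T2) -> count=0 queue=[T5,T1,T2] holders={T3,T4,T6}
Step 9: signal(T6) -> count=0 queue=[T1,T2] holders={T3,T4,T5}
Step 10: signal(T3) -> count=0 queue=[T2] holders={T1,T4,T5}
Step 11: wait(T3) -> count=0 queue=[T2,T3] holders={T1,T4,T5}
Step 12: signal(T1) -> count=0 queue=[T3] holders={T2,T4,T5}
Step 13: signal(T5) -> count=0 queue=[] holders={T2,T3,T4}
Step 14: signal(T3) -> count=1 queue=[] holders={T2,T4}
Step 15: signal(T4) -> count=2 queue=[] holders={T2}
Step 16: signal(T2) -> count=3 queue=[] holders={none}
Step 17: wait(T1) -> count=2 queue=[] holders={T1}
Final holders: T1

Answer: T1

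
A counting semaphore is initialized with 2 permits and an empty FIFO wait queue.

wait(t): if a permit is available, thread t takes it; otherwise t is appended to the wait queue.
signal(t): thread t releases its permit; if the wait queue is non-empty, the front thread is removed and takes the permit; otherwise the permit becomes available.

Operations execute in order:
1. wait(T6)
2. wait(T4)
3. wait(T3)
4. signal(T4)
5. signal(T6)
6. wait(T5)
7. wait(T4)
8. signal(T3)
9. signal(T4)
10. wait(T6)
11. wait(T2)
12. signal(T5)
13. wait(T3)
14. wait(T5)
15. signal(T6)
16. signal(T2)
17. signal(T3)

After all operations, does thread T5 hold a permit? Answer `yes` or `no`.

Answer: yes

Derivation:
Step 1: wait(T6) -> count=1 queue=[] holders={T6}
Step 2: wait(T4) -> count=0 queue=[] holders={T4,T6}
Step 3: wait(T3) -> count=0 queue=[T3] holders={T4,T6}
Step 4: signal(T4) -> count=0 queue=[] holders={T3,T6}
Step 5: signal(T6) -> count=1 queue=[] holders={T3}
Step 6: wait(T5) -> count=0 queue=[] holders={T3,T5}
Step 7: wait(T4) -> count=0 queue=[T4] holders={T3,T5}
Step 8: signal(T3) -> count=0 queue=[] holders={T4,T5}
Step 9: signal(T4) -> count=1 queue=[] holders={T5}
Step 10: wait(T6) -> count=0 queue=[] holders={T5,T6}
Step 11: wait(T2) -> count=0 queue=[T2] holders={T5,T6}
Step 12: signal(T5) -> count=0 queue=[] holders={T2,T6}
Step 13: wait(T3) -> count=0 queue=[T3] holders={T2,T6}
Step 14: wait(T5) -> count=0 queue=[T3,T5] holders={T2,T6}
Step 15: signal(T6) -> count=0 queue=[T5] holders={T2,T3}
Step 16: signal(T2) -> count=0 queue=[] holders={T3,T5}
Step 17: signal(T3) -> count=1 queue=[] holders={T5}
Final holders: {T5} -> T5 in holders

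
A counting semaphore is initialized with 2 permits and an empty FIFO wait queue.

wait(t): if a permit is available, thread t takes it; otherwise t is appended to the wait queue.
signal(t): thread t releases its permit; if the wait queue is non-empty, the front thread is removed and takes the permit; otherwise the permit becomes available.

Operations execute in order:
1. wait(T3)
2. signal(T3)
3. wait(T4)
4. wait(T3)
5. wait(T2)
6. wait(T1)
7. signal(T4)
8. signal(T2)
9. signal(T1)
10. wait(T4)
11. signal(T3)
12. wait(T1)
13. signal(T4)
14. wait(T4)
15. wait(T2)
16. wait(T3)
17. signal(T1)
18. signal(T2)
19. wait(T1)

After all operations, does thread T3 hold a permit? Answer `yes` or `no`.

Answer: yes

Derivation:
Step 1: wait(T3) -> count=1 queue=[] holders={T3}
Step 2: signal(T3) -> count=2 queue=[] holders={none}
Step 3: wait(T4) -> count=1 queue=[] holders={T4}
Step 4: wait(T3) -> count=0 queue=[] holders={T3,T4}
Step 5: wait(T2) -> count=0 queue=[T2] holders={T3,T4}
Step 6: wait(T1) -> count=0 queue=[T2,T1] holders={T3,T4}
Step 7: signal(T4) -> count=0 queue=[T1] holders={T2,T3}
Step 8: signal(T2) -> count=0 queue=[] holders={T1,T3}
Step 9: signal(T1) -> count=1 queue=[] holders={T3}
Step 10: wait(T4) -> count=0 queue=[] holders={T3,T4}
Step 11: signal(T3) -> count=1 queue=[] holders={T4}
Step 12: wait(T1) -> count=0 queue=[] holders={T1,T4}
Step 13: signal(T4) -> count=1 queue=[] holders={T1}
Step 14: wait(T4) -> count=0 queue=[] holders={T1,T4}
Step 15: wait(T2) -> count=0 queue=[T2] holders={T1,T4}
Step 16: wait(T3) -> count=0 queue=[T2,T3] holders={T1,T4}
Step 17: signal(T1) -> count=0 queue=[T3] holders={T2,T4}
Step 18: signal(T2) -> count=0 queue=[] holders={T3,T4}
Step 19: wait(T1) -> count=0 queue=[T1] holders={T3,T4}
Final holders: {T3,T4} -> T3 in holders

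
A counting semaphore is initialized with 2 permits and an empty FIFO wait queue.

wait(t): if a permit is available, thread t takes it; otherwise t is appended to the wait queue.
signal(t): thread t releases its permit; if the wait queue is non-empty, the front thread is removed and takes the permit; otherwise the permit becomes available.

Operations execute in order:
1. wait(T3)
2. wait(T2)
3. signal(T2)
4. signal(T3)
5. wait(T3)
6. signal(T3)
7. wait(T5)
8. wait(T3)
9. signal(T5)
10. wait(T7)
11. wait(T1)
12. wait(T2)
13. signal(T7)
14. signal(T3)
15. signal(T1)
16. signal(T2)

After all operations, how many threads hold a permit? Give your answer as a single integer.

Answer: 0

Derivation:
Step 1: wait(T3) -> count=1 queue=[] holders={T3}
Step 2: wait(T2) -> count=0 queue=[] holders={T2,T3}
Step 3: signal(T2) -> count=1 queue=[] holders={T3}
Step 4: signal(T3) -> count=2 queue=[] holders={none}
Step 5: wait(T3) -> count=1 queue=[] holders={T3}
Step 6: signal(T3) -> count=2 queue=[] holders={none}
Step 7: wait(T5) -> count=1 queue=[] holders={T5}
Step 8: wait(T3) -> count=0 queue=[] holders={T3,T5}
Step 9: signal(T5) -> count=1 queue=[] holders={T3}
Step 10: wait(T7) -> count=0 queue=[] holders={T3,T7}
Step 11: wait(T1) -> count=0 queue=[T1] holders={T3,T7}
Step 12: wait(T2) -> count=0 queue=[T1,T2] holders={T3,T7}
Step 13: signal(T7) -> count=0 queue=[T2] holders={T1,T3}
Step 14: signal(T3) -> count=0 queue=[] holders={T1,T2}
Step 15: signal(T1) -> count=1 queue=[] holders={T2}
Step 16: signal(T2) -> count=2 queue=[] holders={none}
Final holders: {none} -> 0 thread(s)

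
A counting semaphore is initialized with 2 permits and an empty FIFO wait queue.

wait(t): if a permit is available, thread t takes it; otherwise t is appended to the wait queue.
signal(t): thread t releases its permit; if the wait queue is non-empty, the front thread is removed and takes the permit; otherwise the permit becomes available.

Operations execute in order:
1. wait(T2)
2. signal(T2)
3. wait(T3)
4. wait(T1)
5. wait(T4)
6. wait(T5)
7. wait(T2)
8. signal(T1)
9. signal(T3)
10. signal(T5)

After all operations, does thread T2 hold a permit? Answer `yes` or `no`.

Answer: yes

Derivation:
Step 1: wait(T2) -> count=1 queue=[] holders={T2}
Step 2: signal(T2) -> count=2 queue=[] holders={none}
Step 3: wait(T3) -> count=1 queue=[] holders={T3}
Step 4: wait(T1) -> count=0 queue=[] holders={T1,T3}
Step 5: wait(T4) -> count=0 queue=[T4] holders={T1,T3}
Step 6: wait(T5) -> count=0 queue=[T4,T5] holders={T1,T3}
Step 7: wait(T2) -> count=0 queue=[T4,T5,T2] holders={T1,T3}
Step 8: signal(T1) -> count=0 queue=[T5,T2] holders={T3,T4}
Step 9: signal(T3) -> count=0 queue=[T2] holders={T4,T5}
Step 10: signal(T5) -> count=0 queue=[] holders={T2,T4}
Final holders: {T2,T4} -> T2 in holders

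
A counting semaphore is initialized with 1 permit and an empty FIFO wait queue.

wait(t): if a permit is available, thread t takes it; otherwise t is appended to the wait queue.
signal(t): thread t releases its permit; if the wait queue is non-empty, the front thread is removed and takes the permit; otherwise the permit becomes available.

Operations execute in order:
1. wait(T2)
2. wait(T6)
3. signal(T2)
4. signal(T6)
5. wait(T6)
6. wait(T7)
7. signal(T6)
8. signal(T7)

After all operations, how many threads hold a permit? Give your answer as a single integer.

Answer: 0

Derivation:
Step 1: wait(T2) -> count=0 queue=[] holders={T2}
Step 2: wait(T6) -> count=0 queue=[T6] holders={T2}
Step 3: signal(T2) -> count=0 queue=[] holders={T6}
Step 4: signal(T6) -> count=1 queue=[] holders={none}
Step 5: wait(T6) -> count=0 queue=[] holders={T6}
Step 6: wait(T7) -> count=0 queue=[T7] holders={T6}
Step 7: signal(T6) -> count=0 queue=[] holders={T7}
Step 8: signal(T7) -> count=1 queue=[] holders={none}
Final holders: {none} -> 0 thread(s)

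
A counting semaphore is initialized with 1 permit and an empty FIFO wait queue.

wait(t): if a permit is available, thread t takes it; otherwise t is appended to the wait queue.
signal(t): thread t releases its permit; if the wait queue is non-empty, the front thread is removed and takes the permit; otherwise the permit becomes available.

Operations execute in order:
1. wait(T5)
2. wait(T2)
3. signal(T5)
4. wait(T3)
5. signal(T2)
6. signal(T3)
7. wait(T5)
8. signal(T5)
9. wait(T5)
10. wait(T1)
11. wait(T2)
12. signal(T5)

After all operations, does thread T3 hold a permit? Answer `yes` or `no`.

Step 1: wait(T5) -> count=0 queue=[] holders={T5}
Step 2: wait(T2) -> count=0 queue=[T2] holders={T5}
Step 3: signal(T5) -> count=0 queue=[] holders={T2}
Step 4: wait(T3) -> count=0 queue=[T3] holders={T2}
Step 5: signal(T2) -> count=0 queue=[] holders={T3}
Step 6: signal(T3) -> count=1 queue=[] holders={none}
Step 7: wait(T5) -> count=0 queue=[] holders={T5}
Step 8: signal(T5) -> count=1 queue=[] holders={none}
Step 9: wait(T5) -> count=0 queue=[] holders={T5}
Step 10: wait(T1) -> count=0 queue=[T1] holders={T5}
Step 11: wait(T2) -> count=0 queue=[T1,T2] holders={T5}
Step 12: signal(T5) -> count=0 queue=[T2] holders={T1}
Final holders: {T1} -> T3 not in holders

Answer: no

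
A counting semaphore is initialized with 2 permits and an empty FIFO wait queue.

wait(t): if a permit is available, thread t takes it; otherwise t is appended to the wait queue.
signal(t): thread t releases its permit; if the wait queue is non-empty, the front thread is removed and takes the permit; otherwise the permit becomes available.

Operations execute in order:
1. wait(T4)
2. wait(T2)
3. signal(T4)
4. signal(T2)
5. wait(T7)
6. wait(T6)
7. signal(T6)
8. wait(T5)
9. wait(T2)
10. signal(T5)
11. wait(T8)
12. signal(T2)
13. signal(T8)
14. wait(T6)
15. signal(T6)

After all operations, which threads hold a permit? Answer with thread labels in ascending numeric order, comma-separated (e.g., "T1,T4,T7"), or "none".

Answer: T7

Derivation:
Step 1: wait(T4) -> count=1 queue=[] holders={T4}
Step 2: wait(T2) -> count=0 queue=[] holders={T2,T4}
Step 3: signal(T4) -> count=1 queue=[] holders={T2}
Step 4: signal(T2) -> count=2 queue=[] holders={none}
Step 5: wait(T7) -> count=1 queue=[] holders={T7}
Step 6: wait(T6) -> count=0 queue=[] holders={T6,T7}
Step 7: signal(T6) -> count=1 queue=[] holders={T7}
Step 8: wait(T5) -> count=0 queue=[] holders={T5,T7}
Step 9: wait(T2) -> count=0 queue=[T2] holders={T5,T7}
Step 10: signal(T5) -> count=0 queue=[] holders={T2,T7}
Step 11: wait(T8) -> count=0 queue=[T8] holders={T2,T7}
Step 12: signal(T2) -> count=0 queue=[] holders={T7,T8}
Step 13: signal(T8) -> count=1 queue=[] holders={T7}
Step 14: wait(T6) -> count=0 queue=[] holders={T6,T7}
Step 15: signal(T6) -> count=1 queue=[] holders={T7}
Final holders: T7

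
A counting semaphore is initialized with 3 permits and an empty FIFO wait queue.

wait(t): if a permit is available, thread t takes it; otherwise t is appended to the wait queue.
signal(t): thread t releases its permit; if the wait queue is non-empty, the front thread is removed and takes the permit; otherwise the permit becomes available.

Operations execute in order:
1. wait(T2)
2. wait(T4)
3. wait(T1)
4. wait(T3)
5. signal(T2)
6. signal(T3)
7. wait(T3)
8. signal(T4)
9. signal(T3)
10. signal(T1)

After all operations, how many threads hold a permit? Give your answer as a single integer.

Step 1: wait(T2) -> count=2 queue=[] holders={T2}
Step 2: wait(T4) -> count=1 queue=[] holders={T2,T4}
Step 3: wait(T1) -> count=0 queue=[] holders={T1,T2,T4}
Step 4: wait(T3) -> count=0 queue=[T3] holders={T1,T2,T4}
Step 5: signal(T2) -> count=0 queue=[] holders={T1,T3,T4}
Step 6: signal(T3) -> count=1 queue=[] holders={T1,T4}
Step 7: wait(T3) -> count=0 queue=[] holders={T1,T3,T4}
Step 8: signal(T4) -> count=1 queue=[] holders={T1,T3}
Step 9: signal(T3) -> count=2 queue=[] holders={T1}
Step 10: signal(T1) -> count=3 queue=[] holders={none}
Final holders: {none} -> 0 thread(s)

Answer: 0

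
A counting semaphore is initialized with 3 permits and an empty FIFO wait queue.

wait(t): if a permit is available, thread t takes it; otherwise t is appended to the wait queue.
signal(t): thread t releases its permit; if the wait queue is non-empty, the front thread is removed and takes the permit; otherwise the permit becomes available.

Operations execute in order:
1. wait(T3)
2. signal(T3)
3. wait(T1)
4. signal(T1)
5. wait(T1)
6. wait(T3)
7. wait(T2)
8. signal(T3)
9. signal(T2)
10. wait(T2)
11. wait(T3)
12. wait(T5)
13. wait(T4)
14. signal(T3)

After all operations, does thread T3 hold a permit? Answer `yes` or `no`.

Answer: no

Derivation:
Step 1: wait(T3) -> count=2 queue=[] holders={T3}
Step 2: signal(T3) -> count=3 queue=[] holders={none}
Step 3: wait(T1) -> count=2 queue=[] holders={T1}
Step 4: signal(T1) -> count=3 queue=[] holders={none}
Step 5: wait(T1) -> count=2 queue=[] holders={T1}
Step 6: wait(T3) -> count=1 queue=[] holders={T1,T3}
Step 7: wait(T2) -> count=0 queue=[] holders={T1,T2,T3}
Step 8: signal(T3) -> count=1 queue=[] holders={T1,T2}
Step 9: signal(T2) -> count=2 queue=[] holders={T1}
Step 10: wait(T2) -> count=1 queue=[] holders={T1,T2}
Step 11: wait(T3) -> count=0 queue=[] holders={T1,T2,T3}
Step 12: wait(T5) -> count=0 queue=[T5] holders={T1,T2,T3}
Step 13: wait(T4) -> count=0 queue=[T5,T4] holders={T1,T2,T3}
Step 14: signal(T3) -> count=0 queue=[T4] holders={T1,T2,T5}
Final holders: {T1,T2,T5} -> T3 not in holders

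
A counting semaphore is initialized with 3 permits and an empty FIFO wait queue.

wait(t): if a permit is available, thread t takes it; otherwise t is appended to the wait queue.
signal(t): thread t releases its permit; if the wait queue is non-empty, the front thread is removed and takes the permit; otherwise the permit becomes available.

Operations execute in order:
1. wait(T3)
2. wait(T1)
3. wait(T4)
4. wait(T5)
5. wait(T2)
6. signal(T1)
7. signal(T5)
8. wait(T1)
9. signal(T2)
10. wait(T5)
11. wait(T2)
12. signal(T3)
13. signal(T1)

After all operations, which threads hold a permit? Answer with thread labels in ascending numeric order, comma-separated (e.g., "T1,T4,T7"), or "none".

Step 1: wait(T3) -> count=2 queue=[] holders={T3}
Step 2: wait(T1) -> count=1 queue=[] holders={T1,T3}
Step 3: wait(T4) -> count=0 queue=[] holders={T1,T3,T4}
Step 4: wait(T5) -> count=0 queue=[T5] holders={T1,T3,T4}
Step 5: wait(T2) -> count=0 queue=[T5,T2] holders={T1,T3,T4}
Step 6: signal(T1) -> count=0 queue=[T2] holders={T3,T4,T5}
Step 7: signal(T5) -> count=0 queue=[] holders={T2,T3,T4}
Step 8: wait(T1) -> count=0 queue=[T1] holders={T2,T3,T4}
Step 9: signal(T2) -> count=0 queue=[] holders={T1,T3,T4}
Step 10: wait(T5) -> count=0 queue=[T5] holders={T1,T3,T4}
Step 11: wait(T2) -> count=0 queue=[T5,T2] holders={T1,T3,T4}
Step 12: signal(T3) -> count=0 queue=[T2] holders={T1,T4,T5}
Step 13: signal(T1) -> count=0 queue=[] holders={T2,T4,T5}
Final holders: T2,T4,T5

Answer: T2,T4,T5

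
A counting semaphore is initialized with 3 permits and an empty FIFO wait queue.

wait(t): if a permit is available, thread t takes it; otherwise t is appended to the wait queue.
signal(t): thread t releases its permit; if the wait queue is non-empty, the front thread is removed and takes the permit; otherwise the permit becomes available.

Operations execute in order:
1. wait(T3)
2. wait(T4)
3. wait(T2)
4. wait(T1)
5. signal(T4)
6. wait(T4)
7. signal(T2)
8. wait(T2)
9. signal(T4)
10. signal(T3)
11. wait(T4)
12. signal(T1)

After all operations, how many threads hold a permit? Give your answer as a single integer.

Step 1: wait(T3) -> count=2 queue=[] holders={T3}
Step 2: wait(T4) -> count=1 queue=[] holders={T3,T4}
Step 3: wait(T2) -> count=0 queue=[] holders={T2,T3,T4}
Step 4: wait(T1) -> count=0 queue=[T1] holders={T2,T3,T4}
Step 5: signal(T4) -> count=0 queue=[] holders={T1,T2,T3}
Step 6: wait(T4) -> count=0 queue=[T4] holders={T1,T2,T3}
Step 7: signal(T2) -> count=0 queue=[] holders={T1,T3,T4}
Step 8: wait(T2) -> count=0 queue=[T2] holders={T1,T3,T4}
Step 9: signal(T4) -> count=0 queue=[] holders={T1,T2,T3}
Step 10: signal(T3) -> count=1 queue=[] holders={T1,T2}
Step 11: wait(T4) -> count=0 queue=[] holders={T1,T2,T4}
Step 12: signal(T1) -> count=1 queue=[] holders={T2,T4}
Final holders: {T2,T4} -> 2 thread(s)

Answer: 2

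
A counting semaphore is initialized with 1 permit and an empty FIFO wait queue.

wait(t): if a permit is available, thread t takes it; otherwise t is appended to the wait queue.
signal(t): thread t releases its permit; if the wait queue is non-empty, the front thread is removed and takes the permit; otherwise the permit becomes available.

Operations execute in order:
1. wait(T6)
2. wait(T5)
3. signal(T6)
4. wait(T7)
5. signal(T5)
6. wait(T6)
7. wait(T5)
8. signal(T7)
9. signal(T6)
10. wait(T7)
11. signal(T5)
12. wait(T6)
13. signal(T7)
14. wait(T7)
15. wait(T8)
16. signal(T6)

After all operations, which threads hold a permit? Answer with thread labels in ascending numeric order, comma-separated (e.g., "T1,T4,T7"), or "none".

Step 1: wait(T6) -> count=0 queue=[] holders={T6}
Step 2: wait(T5) -> count=0 queue=[T5] holders={T6}
Step 3: signal(T6) -> count=0 queue=[] holders={T5}
Step 4: wait(T7) -> count=0 queue=[T7] holders={T5}
Step 5: signal(T5) -> count=0 queue=[] holders={T7}
Step 6: wait(T6) -> count=0 queue=[T6] holders={T7}
Step 7: wait(T5) -> count=0 queue=[T6,T5] holders={T7}
Step 8: signal(T7) -> count=0 queue=[T5] holders={T6}
Step 9: signal(T6) -> count=0 queue=[] holders={T5}
Step 10: wait(T7) -> count=0 queue=[T7] holders={T5}
Step 11: signal(T5) -> count=0 queue=[] holders={T7}
Step 12: wait(T6) -> count=0 queue=[T6] holders={T7}
Step 13: signal(T7) -> count=0 queue=[] holders={T6}
Step 14: wait(T7) -> count=0 queue=[T7] holders={T6}
Step 15: wait(T8) -> count=0 queue=[T7,T8] holders={T6}
Step 16: signal(T6) -> count=0 queue=[T8] holders={T7}
Final holders: T7

Answer: T7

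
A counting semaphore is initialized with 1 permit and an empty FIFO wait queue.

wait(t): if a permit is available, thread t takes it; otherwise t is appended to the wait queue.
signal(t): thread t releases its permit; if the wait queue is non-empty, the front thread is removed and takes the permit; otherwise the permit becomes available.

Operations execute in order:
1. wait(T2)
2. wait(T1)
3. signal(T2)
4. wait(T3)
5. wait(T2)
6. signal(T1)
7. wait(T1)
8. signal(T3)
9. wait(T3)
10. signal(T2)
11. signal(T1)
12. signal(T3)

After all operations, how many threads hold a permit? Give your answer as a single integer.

Answer: 0

Derivation:
Step 1: wait(T2) -> count=0 queue=[] holders={T2}
Step 2: wait(T1) -> count=0 queue=[T1] holders={T2}
Step 3: signal(T2) -> count=0 queue=[] holders={T1}
Step 4: wait(T3) -> count=0 queue=[T3] holders={T1}
Step 5: wait(T2) -> count=0 queue=[T3,T2] holders={T1}
Step 6: signal(T1) -> count=0 queue=[T2] holders={T3}
Step 7: wait(T1) -> count=0 queue=[T2,T1] holders={T3}
Step 8: signal(T3) -> count=0 queue=[T1] holders={T2}
Step 9: wait(T3) -> count=0 queue=[T1,T3] holders={T2}
Step 10: signal(T2) -> count=0 queue=[T3] holders={T1}
Step 11: signal(T1) -> count=0 queue=[] holders={T3}
Step 12: signal(T3) -> count=1 queue=[] holders={none}
Final holders: {none} -> 0 thread(s)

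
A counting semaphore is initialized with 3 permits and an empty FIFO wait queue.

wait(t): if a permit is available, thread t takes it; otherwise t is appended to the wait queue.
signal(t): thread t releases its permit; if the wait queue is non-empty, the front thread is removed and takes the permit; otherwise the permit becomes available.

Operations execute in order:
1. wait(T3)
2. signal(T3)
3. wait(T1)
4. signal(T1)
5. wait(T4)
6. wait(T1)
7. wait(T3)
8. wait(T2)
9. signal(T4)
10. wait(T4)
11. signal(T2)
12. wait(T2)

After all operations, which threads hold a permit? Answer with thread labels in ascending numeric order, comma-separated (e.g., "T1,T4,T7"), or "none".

Answer: T1,T3,T4

Derivation:
Step 1: wait(T3) -> count=2 queue=[] holders={T3}
Step 2: signal(T3) -> count=3 queue=[] holders={none}
Step 3: wait(T1) -> count=2 queue=[] holders={T1}
Step 4: signal(T1) -> count=3 queue=[] holders={none}
Step 5: wait(T4) -> count=2 queue=[] holders={T4}
Step 6: wait(T1) -> count=1 queue=[] holders={T1,T4}
Step 7: wait(T3) -> count=0 queue=[] holders={T1,T3,T4}
Step 8: wait(T2) -> count=0 queue=[T2] holders={T1,T3,T4}
Step 9: signal(T4) -> count=0 queue=[] holders={T1,T2,T3}
Step 10: wait(T4) -> count=0 queue=[T4] holders={T1,T2,T3}
Step 11: signal(T2) -> count=0 queue=[] holders={T1,T3,T4}
Step 12: wait(T2) -> count=0 queue=[T2] holders={T1,T3,T4}
Final holders: T1,T3,T4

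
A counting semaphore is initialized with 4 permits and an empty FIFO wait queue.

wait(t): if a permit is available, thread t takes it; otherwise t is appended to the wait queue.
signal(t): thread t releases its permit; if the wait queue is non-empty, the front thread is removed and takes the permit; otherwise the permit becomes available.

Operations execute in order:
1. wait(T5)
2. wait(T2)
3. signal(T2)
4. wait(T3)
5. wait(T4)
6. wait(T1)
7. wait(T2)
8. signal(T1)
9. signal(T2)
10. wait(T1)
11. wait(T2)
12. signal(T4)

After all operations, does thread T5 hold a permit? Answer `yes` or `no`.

Step 1: wait(T5) -> count=3 queue=[] holders={T5}
Step 2: wait(T2) -> count=2 queue=[] holders={T2,T5}
Step 3: signal(T2) -> count=3 queue=[] holders={T5}
Step 4: wait(T3) -> count=2 queue=[] holders={T3,T5}
Step 5: wait(T4) -> count=1 queue=[] holders={T3,T4,T5}
Step 6: wait(T1) -> count=0 queue=[] holders={T1,T3,T4,T5}
Step 7: wait(T2) -> count=0 queue=[T2] holders={T1,T3,T4,T5}
Step 8: signal(T1) -> count=0 queue=[] holders={T2,T3,T4,T5}
Step 9: signal(T2) -> count=1 queue=[] holders={T3,T4,T5}
Step 10: wait(T1) -> count=0 queue=[] holders={T1,T3,T4,T5}
Step 11: wait(T2) -> count=0 queue=[T2] holders={T1,T3,T4,T5}
Step 12: signal(T4) -> count=0 queue=[] holders={T1,T2,T3,T5}
Final holders: {T1,T2,T3,T5} -> T5 in holders

Answer: yes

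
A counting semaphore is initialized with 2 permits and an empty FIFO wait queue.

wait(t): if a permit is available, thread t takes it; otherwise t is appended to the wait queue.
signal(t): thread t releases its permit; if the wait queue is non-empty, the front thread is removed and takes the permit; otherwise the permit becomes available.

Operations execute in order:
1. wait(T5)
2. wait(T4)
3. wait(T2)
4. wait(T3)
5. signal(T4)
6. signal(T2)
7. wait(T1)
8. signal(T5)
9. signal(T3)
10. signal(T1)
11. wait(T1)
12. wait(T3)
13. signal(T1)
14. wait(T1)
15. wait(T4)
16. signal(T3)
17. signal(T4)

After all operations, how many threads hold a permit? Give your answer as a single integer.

Step 1: wait(T5) -> count=1 queue=[] holders={T5}
Step 2: wait(T4) -> count=0 queue=[] holders={T4,T5}
Step 3: wait(T2) -> count=0 queue=[T2] holders={T4,T5}
Step 4: wait(T3) -> count=0 queue=[T2,T3] holders={T4,T5}
Step 5: signal(T4) -> count=0 queue=[T3] holders={T2,T5}
Step 6: signal(T2) -> count=0 queue=[] holders={T3,T5}
Step 7: wait(T1) -> count=0 queue=[T1] holders={T3,T5}
Step 8: signal(T5) -> count=0 queue=[] holders={T1,T3}
Step 9: signal(T3) -> count=1 queue=[] holders={T1}
Step 10: signal(T1) -> count=2 queue=[] holders={none}
Step 11: wait(T1) -> count=1 queue=[] holders={T1}
Step 12: wait(T3) -> count=0 queue=[] holders={T1,T3}
Step 13: signal(T1) -> count=1 queue=[] holders={T3}
Step 14: wait(T1) -> count=0 queue=[] holders={T1,T3}
Step 15: wait(T4) -> count=0 queue=[T4] holders={T1,T3}
Step 16: signal(T3) -> count=0 queue=[] holders={T1,T4}
Step 17: signal(T4) -> count=1 queue=[] holders={T1}
Final holders: {T1} -> 1 thread(s)

Answer: 1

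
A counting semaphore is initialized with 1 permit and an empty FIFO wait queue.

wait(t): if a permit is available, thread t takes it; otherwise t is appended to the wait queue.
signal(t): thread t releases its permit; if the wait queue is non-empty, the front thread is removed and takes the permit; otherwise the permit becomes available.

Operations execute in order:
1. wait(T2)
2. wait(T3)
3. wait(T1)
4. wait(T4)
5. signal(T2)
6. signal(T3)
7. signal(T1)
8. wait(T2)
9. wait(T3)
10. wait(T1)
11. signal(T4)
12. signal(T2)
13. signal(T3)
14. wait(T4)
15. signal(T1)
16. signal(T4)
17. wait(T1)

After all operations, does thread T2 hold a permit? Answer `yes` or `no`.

Answer: no

Derivation:
Step 1: wait(T2) -> count=0 queue=[] holders={T2}
Step 2: wait(T3) -> count=0 queue=[T3] holders={T2}
Step 3: wait(T1) -> count=0 queue=[T3,T1] holders={T2}
Step 4: wait(T4) -> count=0 queue=[T3,T1,T4] holders={T2}
Step 5: signal(T2) -> count=0 queue=[T1,T4] holders={T3}
Step 6: signal(T3) -> count=0 queue=[T4] holders={T1}
Step 7: signal(T1) -> count=0 queue=[] holders={T4}
Step 8: wait(T2) -> count=0 queue=[T2] holders={T4}
Step 9: wait(T3) -> count=0 queue=[T2,T3] holders={T4}
Step 10: wait(T1) -> count=0 queue=[T2,T3,T1] holders={T4}
Step 11: signal(T4) -> count=0 queue=[T3,T1] holders={T2}
Step 12: signal(T2) -> count=0 queue=[T1] holders={T3}
Step 13: signal(T3) -> count=0 queue=[] holders={T1}
Step 14: wait(T4) -> count=0 queue=[T4] holders={T1}
Step 15: signal(T1) -> count=0 queue=[] holders={T4}
Step 16: signal(T4) -> count=1 queue=[] holders={none}
Step 17: wait(T1) -> count=0 queue=[] holders={T1}
Final holders: {T1} -> T2 not in holders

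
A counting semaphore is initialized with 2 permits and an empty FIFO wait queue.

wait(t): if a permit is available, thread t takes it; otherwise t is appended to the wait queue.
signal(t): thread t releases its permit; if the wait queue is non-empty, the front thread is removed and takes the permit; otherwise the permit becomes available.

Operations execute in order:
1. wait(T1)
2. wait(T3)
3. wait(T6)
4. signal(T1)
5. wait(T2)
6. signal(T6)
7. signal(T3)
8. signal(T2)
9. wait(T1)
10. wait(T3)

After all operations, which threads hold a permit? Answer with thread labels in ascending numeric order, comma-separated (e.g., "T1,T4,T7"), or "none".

Step 1: wait(T1) -> count=1 queue=[] holders={T1}
Step 2: wait(T3) -> count=0 queue=[] holders={T1,T3}
Step 3: wait(T6) -> count=0 queue=[T6] holders={T1,T3}
Step 4: signal(T1) -> count=0 queue=[] holders={T3,T6}
Step 5: wait(T2) -> count=0 queue=[T2] holders={T3,T6}
Step 6: signal(T6) -> count=0 queue=[] holders={T2,T3}
Step 7: signal(T3) -> count=1 queue=[] holders={T2}
Step 8: signal(T2) -> count=2 queue=[] holders={none}
Step 9: wait(T1) -> count=1 queue=[] holders={T1}
Step 10: wait(T3) -> count=0 queue=[] holders={T1,T3}
Final holders: T1,T3

Answer: T1,T3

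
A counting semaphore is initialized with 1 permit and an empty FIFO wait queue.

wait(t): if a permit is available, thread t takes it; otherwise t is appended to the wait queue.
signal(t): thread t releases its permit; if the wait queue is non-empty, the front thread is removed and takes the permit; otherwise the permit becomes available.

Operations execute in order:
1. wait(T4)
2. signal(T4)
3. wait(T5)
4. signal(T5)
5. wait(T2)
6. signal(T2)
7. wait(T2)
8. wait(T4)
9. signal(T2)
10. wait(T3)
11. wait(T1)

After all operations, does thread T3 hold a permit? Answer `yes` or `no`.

Step 1: wait(T4) -> count=0 queue=[] holders={T4}
Step 2: signal(T4) -> count=1 queue=[] holders={none}
Step 3: wait(T5) -> count=0 queue=[] holders={T5}
Step 4: signal(T5) -> count=1 queue=[] holders={none}
Step 5: wait(T2) -> count=0 queue=[] holders={T2}
Step 6: signal(T2) -> count=1 queue=[] holders={none}
Step 7: wait(T2) -> count=0 queue=[] holders={T2}
Step 8: wait(T4) -> count=0 queue=[T4] holders={T2}
Step 9: signal(T2) -> count=0 queue=[] holders={T4}
Step 10: wait(T3) -> count=0 queue=[T3] holders={T4}
Step 11: wait(T1) -> count=0 queue=[T3,T1] holders={T4}
Final holders: {T4} -> T3 not in holders

Answer: no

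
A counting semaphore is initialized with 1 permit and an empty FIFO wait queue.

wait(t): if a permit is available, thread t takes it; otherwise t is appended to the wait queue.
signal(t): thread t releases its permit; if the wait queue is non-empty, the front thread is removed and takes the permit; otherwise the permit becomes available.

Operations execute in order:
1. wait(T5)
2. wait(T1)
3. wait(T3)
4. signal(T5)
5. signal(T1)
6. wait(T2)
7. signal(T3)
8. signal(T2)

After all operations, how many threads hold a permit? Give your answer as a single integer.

Step 1: wait(T5) -> count=0 queue=[] holders={T5}
Step 2: wait(T1) -> count=0 queue=[T1] holders={T5}
Step 3: wait(T3) -> count=0 queue=[T1,T3] holders={T5}
Step 4: signal(T5) -> count=0 queue=[T3] holders={T1}
Step 5: signal(T1) -> count=0 queue=[] holders={T3}
Step 6: wait(T2) -> count=0 queue=[T2] holders={T3}
Step 7: signal(T3) -> count=0 queue=[] holders={T2}
Step 8: signal(T2) -> count=1 queue=[] holders={none}
Final holders: {none} -> 0 thread(s)

Answer: 0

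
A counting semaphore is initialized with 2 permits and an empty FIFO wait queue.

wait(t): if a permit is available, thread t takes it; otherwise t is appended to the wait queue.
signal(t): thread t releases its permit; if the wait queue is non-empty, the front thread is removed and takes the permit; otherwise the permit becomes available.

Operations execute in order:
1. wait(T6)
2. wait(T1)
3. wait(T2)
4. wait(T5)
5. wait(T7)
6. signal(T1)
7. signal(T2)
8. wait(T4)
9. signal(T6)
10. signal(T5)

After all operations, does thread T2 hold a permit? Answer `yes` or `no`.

Step 1: wait(T6) -> count=1 queue=[] holders={T6}
Step 2: wait(T1) -> count=0 queue=[] holders={T1,T6}
Step 3: wait(T2) -> count=0 queue=[T2] holders={T1,T6}
Step 4: wait(T5) -> count=0 queue=[T2,T5] holders={T1,T6}
Step 5: wait(T7) -> count=0 queue=[T2,T5,T7] holders={T1,T6}
Step 6: signal(T1) -> count=0 queue=[T5,T7] holders={T2,T6}
Step 7: signal(T2) -> count=0 queue=[T7] holders={T5,T6}
Step 8: wait(T4) -> count=0 queue=[T7,T4] holders={T5,T6}
Step 9: signal(T6) -> count=0 queue=[T4] holders={T5,T7}
Step 10: signal(T5) -> count=0 queue=[] holders={T4,T7}
Final holders: {T4,T7} -> T2 not in holders

Answer: no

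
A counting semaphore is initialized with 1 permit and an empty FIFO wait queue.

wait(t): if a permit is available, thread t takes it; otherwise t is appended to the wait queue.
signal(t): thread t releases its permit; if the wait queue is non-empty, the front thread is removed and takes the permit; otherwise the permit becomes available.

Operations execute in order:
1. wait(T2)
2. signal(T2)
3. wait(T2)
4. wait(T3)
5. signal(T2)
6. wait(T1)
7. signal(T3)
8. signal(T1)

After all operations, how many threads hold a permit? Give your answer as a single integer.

Answer: 0

Derivation:
Step 1: wait(T2) -> count=0 queue=[] holders={T2}
Step 2: signal(T2) -> count=1 queue=[] holders={none}
Step 3: wait(T2) -> count=0 queue=[] holders={T2}
Step 4: wait(T3) -> count=0 queue=[T3] holders={T2}
Step 5: signal(T2) -> count=0 queue=[] holders={T3}
Step 6: wait(T1) -> count=0 queue=[T1] holders={T3}
Step 7: signal(T3) -> count=0 queue=[] holders={T1}
Step 8: signal(T1) -> count=1 queue=[] holders={none}
Final holders: {none} -> 0 thread(s)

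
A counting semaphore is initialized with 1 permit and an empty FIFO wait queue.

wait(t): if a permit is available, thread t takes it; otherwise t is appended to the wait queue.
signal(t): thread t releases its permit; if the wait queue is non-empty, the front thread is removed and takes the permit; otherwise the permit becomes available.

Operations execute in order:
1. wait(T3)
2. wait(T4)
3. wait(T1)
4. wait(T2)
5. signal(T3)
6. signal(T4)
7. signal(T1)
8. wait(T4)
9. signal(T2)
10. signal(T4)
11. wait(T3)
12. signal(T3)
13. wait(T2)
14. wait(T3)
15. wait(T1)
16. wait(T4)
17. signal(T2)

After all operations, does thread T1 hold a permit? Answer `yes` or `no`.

Step 1: wait(T3) -> count=0 queue=[] holders={T3}
Step 2: wait(T4) -> count=0 queue=[T4] holders={T3}
Step 3: wait(T1) -> count=0 queue=[T4,T1] holders={T3}
Step 4: wait(T2) -> count=0 queue=[T4,T1,T2] holders={T3}
Step 5: signal(T3) -> count=0 queue=[T1,T2] holders={T4}
Step 6: signal(T4) -> count=0 queue=[T2] holders={T1}
Step 7: signal(T1) -> count=0 queue=[] holders={T2}
Step 8: wait(T4) -> count=0 queue=[T4] holders={T2}
Step 9: signal(T2) -> count=0 queue=[] holders={T4}
Step 10: signal(T4) -> count=1 queue=[] holders={none}
Step 11: wait(T3) -> count=0 queue=[] holders={T3}
Step 12: signal(T3) -> count=1 queue=[] holders={none}
Step 13: wait(T2) -> count=0 queue=[] holders={T2}
Step 14: wait(T3) -> count=0 queue=[T3] holders={T2}
Step 15: wait(T1) -> count=0 queue=[T3,T1] holders={T2}
Step 16: wait(T4) -> count=0 queue=[T3,T1,T4] holders={T2}
Step 17: signal(T2) -> count=0 queue=[T1,T4] holders={T3}
Final holders: {T3} -> T1 not in holders

Answer: no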